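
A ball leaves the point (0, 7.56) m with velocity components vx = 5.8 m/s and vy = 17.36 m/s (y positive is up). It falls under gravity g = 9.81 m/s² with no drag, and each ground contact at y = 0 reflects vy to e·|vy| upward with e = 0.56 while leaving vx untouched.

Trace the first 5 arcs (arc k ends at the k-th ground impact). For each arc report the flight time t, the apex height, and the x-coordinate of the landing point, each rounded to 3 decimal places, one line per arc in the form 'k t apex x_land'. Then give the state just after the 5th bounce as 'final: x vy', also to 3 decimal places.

Arc 1: start y=7.560, vy=17.360 → t=3.931, apex=22.920, x_land=22.802, impact vy=-21.206
  bounce: vy ← 0.56·21.206 = 11.875
Arc 2: start y=0.000, vy=11.875 → t=2.421, apex=7.188, x_land=36.844, impact vy=-11.875
  bounce: vy ← 0.56·11.875 = 6.650
Arc 3: start y=0.000, vy=6.650 → t=1.356, apex=2.254, x_land=44.707, impact vy=-6.650
  bounce: vy ← 0.56·6.650 = 3.724
Arc 4: start y=0.000, vy=3.724 → t=0.759, apex=0.707, x_land=49.111, impact vy=-3.724
  bounce: vy ← 0.56·3.724 = 2.086
Arc 5: start y=0.000, vy=2.086 → t=0.425, apex=0.222, x_land=51.577, impact vy=-2.086
  bounce: vy ← 0.56·2.086 = 1.168

1 3.931 22.920 22.802
2 2.421 7.188 36.844
3 1.356 2.254 44.707
4 0.759 0.707 49.111
5 0.425 0.222 51.577
final: 51.577 1.168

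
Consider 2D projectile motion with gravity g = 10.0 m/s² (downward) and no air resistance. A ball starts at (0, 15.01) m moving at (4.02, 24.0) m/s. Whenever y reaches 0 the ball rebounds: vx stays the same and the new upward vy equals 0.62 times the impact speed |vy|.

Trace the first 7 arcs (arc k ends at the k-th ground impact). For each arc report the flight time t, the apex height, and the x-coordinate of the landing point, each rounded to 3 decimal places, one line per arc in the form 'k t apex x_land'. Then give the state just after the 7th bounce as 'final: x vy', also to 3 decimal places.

Arc 1: start y=15.010, vy=24.000 → t=5.360, apex=43.810, x_land=21.547, impact vy=-29.601
  bounce: vy ← 0.62·29.601 = 18.352
Arc 2: start y=0.000, vy=18.352 → t=3.670, apex=16.841, x_land=36.303, impact vy=-18.352
  bounce: vy ← 0.62·18.352 = 11.378
Arc 3: start y=0.000, vy=11.378 → t=2.276, apex=6.474, x_land=45.451, impact vy=-11.378
  bounce: vy ← 0.62·11.378 = 7.055
Arc 4: start y=0.000, vy=7.055 → t=1.411, apex=2.488, x_land=51.123, impact vy=-7.055
  bounce: vy ← 0.62·7.055 = 4.374
Arc 5: start y=0.000, vy=4.374 → t=0.875, apex=0.957, x_land=54.640, impact vy=-4.374
  bounce: vy ← 0.62·4.374 = 2.712
Arc 6: start y=0.000, vy=2.712 → t=0.542, apex=0.368, x_land=56.820, impact vy=-2.712
  bounce: vy ← 0.62·2.712 = 1.681
Arc 7: start y=0.000, vy=1.681 → t=0.336, apex=0.141, x_land=58.172, impact vy=-1.681
  bounce: vy ← 0.62·1.681 = 1.042

1 5.360 43.810 21.547
2 3.670 16.841 36.303
3 2.276 6.474 45.451
4 1.411 2.488 51.123
5 0.875 0.957 54.640
6 0.542 0.368 56.820
7 0.336 0.141 58.172
final: 58.172 1.042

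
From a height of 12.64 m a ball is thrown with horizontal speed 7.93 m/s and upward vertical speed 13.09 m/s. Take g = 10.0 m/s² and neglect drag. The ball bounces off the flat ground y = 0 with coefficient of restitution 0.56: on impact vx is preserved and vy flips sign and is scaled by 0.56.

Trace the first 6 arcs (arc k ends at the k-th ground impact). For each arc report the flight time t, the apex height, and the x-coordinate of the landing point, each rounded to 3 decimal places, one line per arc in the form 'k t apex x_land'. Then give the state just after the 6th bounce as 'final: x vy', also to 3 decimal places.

1 3.368 21.207 26.712
2 2.307 6.651 45.004
3 1.292 2.086 55.247
4 0.723 0.654 60.983
5 0.405 0.205 64.195
6 0.227 0.064 65.994
final: 65.994 0.635

Arc 1: start y=12.640, vy=13.090 → t=3.368, apex=21.207, x_land=26.712, impact vy=-20.595
  bounce: vy ← 0.56·20.595 = 11.533
Arc 2: start y=0.000, vy=11.533 → t=2.307, apex=6.651, x_land=45.004, impact vy=-11.533
  bounce: vy ← 0.56·11.533 = 6.459
Arc 3: start y=0.000, vy=6.459 → t=1.292, apex=2.086, x_land=55.247, impact vy=-6.459
  bounce: vy ← 0.56·6.459 = 3.617
Arc 4: start y=0.000, vy=3.617 → t=0.723, apex=0.654, x_land=60.983, impact vy=-3.617
  bounce: vy ← 0.56·3.617 = 2.025
Arc 5: start y=0.000, vy=2.025 → t=0.405, apex=0.205, x_land=64.195, impact vy=-2.025
  bounce: vy ← 0.56·2.025 = 1.134
Arc 6: start y=0.000, vy=1.134 → t=0.227, apex=0.064, x_land=65.994, impact vy=-1.134
  bounce: vy ← 0.56·1.134 = 0.635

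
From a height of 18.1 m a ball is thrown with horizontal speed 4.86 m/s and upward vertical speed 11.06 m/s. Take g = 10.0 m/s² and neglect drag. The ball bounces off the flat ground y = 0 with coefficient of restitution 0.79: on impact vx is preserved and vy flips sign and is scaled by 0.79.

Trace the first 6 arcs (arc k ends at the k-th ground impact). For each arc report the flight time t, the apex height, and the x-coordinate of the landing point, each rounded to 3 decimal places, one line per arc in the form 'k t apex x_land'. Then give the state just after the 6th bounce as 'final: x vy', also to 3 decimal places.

Arc 1: start y=18.100, vy=11.060 → t=3.307, apex=24.216, x_land=16.071, impact vy=-22.007
  bounce: vy ← 0.79·22.007 = 17.386
Arc 2: start y=0.000, vy=17.386 → t=3.477, apex=15.113, x_land=32.970, impact vy=-17.386
  bounce: vy ← 0.79·17.386 = 13.735
Arc 3: start y=0.000, vy=13.735 → t=2.747, apex=9.432, x_land=46.320, impact vy=-13.735
  bounce: vy ← 0.79·13.735 = 10.850
Arc 4: start y=0.000, vy=10.850 → t=2.170, apex=5.887, x_land=56.867, impact vy=-10.850
  bounce: vy ← 0.79·10.850 = 8.572
Arc 5: start y=0.000, vy=8.572 → t=1.714, apex=3.674, x_land=65.198, impact vy=-8.572
  bounce: vy ← 0.79·8.572 = 6.772
Arc 6: start y=0.000, vy=6.772 → t=1.354, apex=2.293, x_land=71.781, impact vy=-6.772
  bounce: vy ← 0.79·6.772 = 5.350

1 3.307 24.216 16.071
2 3.477 15.113 32.970
3 2.747 9.432 46.320
4 2.170 5.887 56.867
5 1.714 3.674 65.198
6 1.354 2.293 71.781
final: 71.781 5.350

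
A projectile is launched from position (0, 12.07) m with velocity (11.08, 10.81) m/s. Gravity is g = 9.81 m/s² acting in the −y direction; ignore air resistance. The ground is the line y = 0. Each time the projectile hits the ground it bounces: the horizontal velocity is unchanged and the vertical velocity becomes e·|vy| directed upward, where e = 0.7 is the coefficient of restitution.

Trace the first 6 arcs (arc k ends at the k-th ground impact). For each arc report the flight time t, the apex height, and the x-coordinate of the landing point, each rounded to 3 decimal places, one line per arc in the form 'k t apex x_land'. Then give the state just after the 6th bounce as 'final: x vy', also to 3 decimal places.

Arc 1: start y=12.070, vy=10.810 → t=3.019, apex=18.026, x_land=33.450, impact vy=-18.806
  bounce: vy ← 0.7·18.806 = 13.164
Arc 2: start y=0.000, vy=13.164 → t=2.684, apex=8.833, x_land=63.187, impact vy=-13.164
  bounce: vy ← 0.7·13.164 = 9.215
Arc 3: start y=0.000, vy=9.215 → t=1.879, apex=4.328, x_land=84.003, impact vy=-9.215
  bounce: vy ← 0.7·9.215 = 6.450
Arc 4: start y=0.000, vy=6.450 → t=1.315, apex=2.121, x_land=98.574, impact vy=-6.450
  bounce: vy ← 0.7·6.450 = 4.515
Arc 5: start y=0.000, vy=4.515 → t=0.921, apex=1.039, x_land=108.774, impact vy=-4.515
  bounce: vy ← 0.7·4.515 = 3.161
Arc 6: start y=0.000, vy=3.161 → t=0.644, apex=0.509, x_land=115.914, impact vy=-3.161
  bounce: vy ← 0.7·3.161 = 2.213

1 3.019 18.026 33.450
2 2.684 8.833 63.187
3 1.879 4.328 84.003
4 1.315 2.121 98.574
5 0.921 1.039 108.774
6 0.644 0.509 115.914
final: 115.914 2.213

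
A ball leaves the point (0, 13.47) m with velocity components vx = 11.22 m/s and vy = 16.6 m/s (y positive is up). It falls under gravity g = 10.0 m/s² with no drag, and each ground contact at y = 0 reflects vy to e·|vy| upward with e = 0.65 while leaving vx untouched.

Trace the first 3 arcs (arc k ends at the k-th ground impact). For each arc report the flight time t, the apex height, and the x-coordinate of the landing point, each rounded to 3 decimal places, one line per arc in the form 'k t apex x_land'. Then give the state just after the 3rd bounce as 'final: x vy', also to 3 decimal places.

1 3.994 27.248 44.818
2 3.035 11.512 78.868
3 1.973 4.864 101.000
final: 101.000 6.411

Arc 1: start y=13.470, vy=16.600 → t=3.994, apex=27.248, x_land=44.818, impact vy=-23.344
  bounce: vy ← 0.65·23.344 = 15.174
Arc 2: start y=0.000, vy=15.174 → t=3.035, apex=11.512, x_land=78.868, impact vy=-15.174
  bounce: vy ← 0.65·15.174 = 9.863
Arc 3: start y=0.000, vy=9.863 → t=1.973, apex=4.864, x_land=101.000, impact vy=-9.863
  bounce: vy ← 0.65·9.863 = 6.411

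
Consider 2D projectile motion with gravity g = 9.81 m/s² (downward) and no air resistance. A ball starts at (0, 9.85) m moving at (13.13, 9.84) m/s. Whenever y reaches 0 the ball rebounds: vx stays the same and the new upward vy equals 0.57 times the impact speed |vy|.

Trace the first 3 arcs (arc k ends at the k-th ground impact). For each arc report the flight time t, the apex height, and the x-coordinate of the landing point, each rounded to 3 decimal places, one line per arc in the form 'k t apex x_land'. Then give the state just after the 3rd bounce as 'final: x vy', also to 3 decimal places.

Arc 1: start y=9.850, vy=9.840 → t=2.739, apex=14.785, x_land=35.966, impact vy=-17.032
  bounce: vy ← 0.57·17.032 = 9.708
Arc 2: start y=0.000, vy=9.708 → t=1.979, apex=4.804, x_land=61.953, impact vy=-9.708
  bounce: vy ← 0.57·9.708 = 5.534
Arc 3: start y=0.000, vy=5.534 → t=1.128, apex=1.561, x_land=76.766, impact vy=-5.534
  bounce: vy ← 0.57·5.534 = 3.154

1 2.739 14.785 35.966
2 1.979 4.804 61.953
3 1.128 1.561 76.766
final: 76.766 3.154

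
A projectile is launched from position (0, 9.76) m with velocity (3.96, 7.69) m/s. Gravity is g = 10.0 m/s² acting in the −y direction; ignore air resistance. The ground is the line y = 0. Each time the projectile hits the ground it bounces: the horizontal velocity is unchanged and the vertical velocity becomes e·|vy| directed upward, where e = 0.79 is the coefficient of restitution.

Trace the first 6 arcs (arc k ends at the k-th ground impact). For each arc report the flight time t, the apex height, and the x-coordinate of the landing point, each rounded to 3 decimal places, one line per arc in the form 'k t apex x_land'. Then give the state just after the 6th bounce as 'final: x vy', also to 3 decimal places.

Arc 1: start y=9.760, vy=7.690 → t=2.364, apex=12.717, x_land=9.361, impact vy=-15.948
  bounce: vy ← 0.79·15.948 = 12.599
Arc 2: start y=0.000, vy=12.599 → t=2.520, apex=7.937, x_land=19.339, impact vy=-12.599
  bounce: vy ← 0.79·12.599 = 9.953
Arc 3: start y=0.000, vy=9.953 → t=1.991, apex=4.953, x_land=27.222, impact vy=-9.953
  bounce: vy ← 0.79·9.953 = 7.863
Arc 4: start y=0.000, vy=7.863 → t=1.573, apex=3.091, x_land=33.449, impact vy=-7.863
  bounce: vy ← 0.79·7.863 = 6.212
Arc 5: start y=0.000, vy=6.212 → t=1.242, apex=1.929, x_land=38.369, impact vy=-6.212
  bounce: vy ← 0.79·6.212 = 4.907
Arc 6: start y=0.000, vy=4.907 → t=0.981, apex=1.204, x_land=42.255, impact vy=-4.907
  bounce: vy ← 0.79·4.907 = 3.877

1 2.364 12.717 9.361
2 2.520 7.937 19.339
3 1.991 4.953 27.222
4 1.573 3.091 33.449
5 1.242 1.929 38.369
6 0.981 1.204 42.255
final: 42.255 3.877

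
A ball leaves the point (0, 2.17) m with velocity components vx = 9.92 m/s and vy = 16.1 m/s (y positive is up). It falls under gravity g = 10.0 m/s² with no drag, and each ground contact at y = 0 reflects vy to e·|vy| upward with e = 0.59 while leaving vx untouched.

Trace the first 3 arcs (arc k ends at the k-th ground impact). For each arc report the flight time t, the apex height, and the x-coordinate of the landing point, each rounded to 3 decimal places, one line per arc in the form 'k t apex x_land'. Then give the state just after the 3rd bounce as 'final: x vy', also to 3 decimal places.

Arc 1: start y=2.170, vy=16.100 → t=3.350, apex=15.131, x_land=33.228, impact vy=-17.396
  bounce: vy ← 0.59·17.396 = 10.263
Arc 2: start y=0.000, vy=10.263 → t=2.053, apex=5.267, x_land=53.590, impact vy=-10.263
  bounce: vy ← 0.59·10.263 = 6.055
Arc 3: start y=0.000, vy=6.055 → t=1.211, apex=1.833, x_land=65.604, impact vy=-6.055
  bounce: vy ← 0.59·6.055 = 3.573

1 3.350 15.131 33.228
2 2.053 5.267 53.590
3 1.211 1.833 65.604
final: 65.604 3.573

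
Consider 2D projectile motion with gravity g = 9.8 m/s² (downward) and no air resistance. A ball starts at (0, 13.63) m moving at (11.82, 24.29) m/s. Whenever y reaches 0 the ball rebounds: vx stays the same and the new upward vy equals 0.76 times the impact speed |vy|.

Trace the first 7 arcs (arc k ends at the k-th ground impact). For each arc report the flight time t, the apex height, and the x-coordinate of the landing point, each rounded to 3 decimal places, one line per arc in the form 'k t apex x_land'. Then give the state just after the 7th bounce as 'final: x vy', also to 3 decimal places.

1 5.466 43.732 64.609
2 4.541 25.260 118.283
3 3.451 14.590 159.075
4 2.623 8.427 190.077
5 1.993 4.868 213.638
6 1.515 2.811 231.545
7 1.151 1.624 245.154
final: 245.154 4.288

Arc 1: start y=13.630, vy=24.290 → t=5.466, apex=43.732, x_land=64.609, impact vy=-29.277
  bounce: vy ← 0.76·29.277 = 22.251
Arc 2: start y=0.000, vy=22.251 → t=4.541, apex=25.260, x_land=118.283, impact vy=-22.251
  bounce: vy ← 0.76·22.251 = 16.910
Arc 3: start y=0.000, vy=16.910 → t=3.451, apex=14.590, x_land=159.075, impact vy=-16.910
  bounce: vy ← 0.76·16.910 = 12.852
Arc 4: start y=0.000, vy=12.852 → t=2.623, apex=8.427, x_land=190.077, impact vy=-12.852
  bounce: vy ← 0.76·12.852 = 9.767
Arc 5: start y=0.000, vy=9.767 → t=1.993, apex=4.868, x_land=213.638, impact vy=-9.767
  bounce: vy ← 0.76·9.767 = 7.423
Arc 6: start y=0.000, vy=7.423 → t=1.515, apex=2.811, x_land=231.545, impact vy=-7.423
  bounce: vy ← 0.76·7.423 = 5.642
Arc 7: start y=0.000, vy=5.642 → t=1.151, apex=1.624, x_land=245.154, impact vy=-5.642
  bounce: vy ← 0.76·5.642 = 4.288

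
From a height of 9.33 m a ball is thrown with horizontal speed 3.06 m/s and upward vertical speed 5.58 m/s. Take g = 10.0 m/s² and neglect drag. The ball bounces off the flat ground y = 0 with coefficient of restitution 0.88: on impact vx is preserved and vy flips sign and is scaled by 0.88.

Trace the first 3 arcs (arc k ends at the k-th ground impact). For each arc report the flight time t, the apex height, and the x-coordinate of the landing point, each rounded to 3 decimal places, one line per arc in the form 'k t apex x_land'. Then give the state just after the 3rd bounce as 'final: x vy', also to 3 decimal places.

1 2.034 10.887 6.223
2 2.597 8.431 14.170
3 2.285 6.529 21.163
final: 21.163 10.056

Arc 1: start y=9.330, vy=5.580 → t=2.034, apex=10.887, x_land=6.223, impact vy=-14.756
  bounce: vy ← 0.88·14.756 = 12.985
Arc 2: start y=0.000, vy=12.985 → t=2.597, apex=8.431, x_land=14.170, impact vy=-12.985
  bounce: vy ← 0.88·12.985 = 11.427
Arc 3: start y=0.000, vy=11.427 → t=2.285, apex=6.529, x_land=21.163, impact vy=-11.427
  bounce: vy ← 0.88·11.427 = 10.056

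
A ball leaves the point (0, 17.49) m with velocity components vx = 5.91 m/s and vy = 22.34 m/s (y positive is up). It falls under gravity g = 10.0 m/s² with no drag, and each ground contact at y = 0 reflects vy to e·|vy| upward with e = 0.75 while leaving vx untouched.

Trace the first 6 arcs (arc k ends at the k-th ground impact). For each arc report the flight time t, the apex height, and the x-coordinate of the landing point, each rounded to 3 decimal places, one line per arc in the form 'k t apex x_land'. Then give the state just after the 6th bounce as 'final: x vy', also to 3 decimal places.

1 5.148 42.444 30.422
2 4.370 23.875 56.251
3 3.278 13.429 75.622
4 2.458 7.554 90.151
5 1.844 4.249 101.047
6 1.383 2.390 109.219
final: 109.219 5.185

Arc 1: start y=17.490, vy=22.340 → t=5.148, apex=42.444, x_land=30.422, impact vy=-29.135
  bounce: vy ← 0.75·29.135 = 21.852
Arc 2: start y=0.000, vy=21.852 → t=4.370, apex=23.875, x_land=56.251, impact vy=-21.852
  bounce: vy ← 0.75·21.852 = 16.389
Arc 3: start y=0.000, vy=16.389 → t=3.278, apex=13.429, x_land=75.622, impact vy=-16.389
  bounce: vy ← 0.75·16.389 = 12.292
Arc 4: start y=0.000, vy=12.292 → t=2.458, apex=7.554, x_land=90.151, impact vy=-12.292
  bounce: vy ← 0.75·12.292 = 9.219
Arc 5: start y=0.000, vy=9.219 → t=1.844, apex=4.249, x_land=101.047, impact vy=-9.219
  bounce: vy ← 0.75·9.219 = 6.914
Arc 6: start y=0.000, vy=6.914 → t=1.383, apex=2.390, x_land=109.219, impact vy=-6.914
  bounce: vy ← 0.75·6.914 = 5.185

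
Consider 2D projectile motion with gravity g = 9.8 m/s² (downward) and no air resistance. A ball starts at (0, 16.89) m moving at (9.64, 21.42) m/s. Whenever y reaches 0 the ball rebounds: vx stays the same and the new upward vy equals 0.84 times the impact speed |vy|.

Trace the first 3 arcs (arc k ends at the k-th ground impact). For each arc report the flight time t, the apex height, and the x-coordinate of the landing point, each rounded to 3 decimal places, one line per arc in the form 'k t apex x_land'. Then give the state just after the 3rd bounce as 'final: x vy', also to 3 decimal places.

Arc 1: start y=16.890, vy=21.420 → t=5.054, apex=40.299, x_land=48.716, impact vy=-28.104
  bounce: vy ← 0.84·28.104 = 23.608
Arc 2: start y=0.000, vy=23.608 → t=4.818, apex=28.435, x_land=95.161, impact vy=-23.608
  bounce: vy ← 0.84·23.608 = 19.831
Arc 3: start y=0.000, vy=19.831 → t=4.047, apex=20.064, x_land=134.174, impact vy=-19.831
  bounce: vy ← 0.84·19.831 = 16.658

1 5.054 40.299 48.716
2 4.818 28.435 95.161
3 4.047 20.064 134.174
final: 134.174 16.658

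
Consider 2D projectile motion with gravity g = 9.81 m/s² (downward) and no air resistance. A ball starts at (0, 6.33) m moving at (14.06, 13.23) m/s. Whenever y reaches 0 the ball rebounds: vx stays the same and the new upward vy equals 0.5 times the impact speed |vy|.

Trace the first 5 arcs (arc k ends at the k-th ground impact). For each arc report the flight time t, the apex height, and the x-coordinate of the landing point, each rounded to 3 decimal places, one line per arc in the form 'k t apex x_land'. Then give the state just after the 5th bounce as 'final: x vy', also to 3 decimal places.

Arc 1: start y=6.330, vy=13.230 → t=3.112, apex=15.251, x_land=43.754, impact vy=-17.298
  bounce: vy ← 0.5·17.298 = 8.649
Arc 2: start y=0.000, vy=8.649 → t=1.763, apex=3.813, x_land=68.546, impact vy=-8.649
  bounce: vy ← 0.5·8.649 = 4.325
Arc 3: start y=0.000, vy=4.325 → t=0.882, apex=0.953, x_land=80.942, impact vy=-4.325
  bounce: vy ← 0.5·4.325 = 2.162
Arc 4: start y=0.000, vy=2.162 → t=0.441, apex=0.238, x_land=87.141, impact vy=-2.162
  bounce: vy ← 0.5·2.162 = 1.081
Arc 5: start y=0.000, vy=1.081 → t=0.220, apex=0.060, x_land=90.240, impact vy=-1.081
  bounce: vy ← 0.5·1.081 = 0.541

1 3.112 15.251 43.754
2 1.763 3.813 68.546
3 0.882 0.953 80.942
4 0.441 0.238 87.141
5 0.220 0.060 90.240
final: 90.240 0.541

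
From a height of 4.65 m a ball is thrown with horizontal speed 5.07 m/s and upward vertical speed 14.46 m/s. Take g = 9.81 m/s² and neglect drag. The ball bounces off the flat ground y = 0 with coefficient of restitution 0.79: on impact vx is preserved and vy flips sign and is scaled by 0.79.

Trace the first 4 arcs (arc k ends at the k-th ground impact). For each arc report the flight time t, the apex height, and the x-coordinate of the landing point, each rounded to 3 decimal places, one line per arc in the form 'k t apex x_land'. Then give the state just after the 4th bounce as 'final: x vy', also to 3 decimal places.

1 3.241 15.307 16.430
2 2.791 9.553 30.581
3 2.205 5.962 41.760
4 1.742 3.721 50.592
final: 50.592 6.750

Arc 1: start y=4.650, vy=14.460 → t=3.241, apex=15.307, x_land=16.430, impact vy=-17.330
  bounce: vy ← 0.79·17.330 = 13.691
Arc 2: start y=0.000, vy=13.691 → t=2.791, apex=9.553, x_land=30.581, impact vy=-13.691
  bounce: vy ← 0.79·13.691 = 10.816
Arc 3: start y=0.000, vy=10.816 → t=2.205, apex=5.962, x_land=41.760, impact vy=-10.816
  bounce: vy ← 0.79·10.816 = 8.544
Arc 4: start y=0.000, vy=8.544 → t=1.742, apex=3.721, x_land=50.592, impact vy=-8.544
  bounce: vy ← 0.79·8.544 = 6.750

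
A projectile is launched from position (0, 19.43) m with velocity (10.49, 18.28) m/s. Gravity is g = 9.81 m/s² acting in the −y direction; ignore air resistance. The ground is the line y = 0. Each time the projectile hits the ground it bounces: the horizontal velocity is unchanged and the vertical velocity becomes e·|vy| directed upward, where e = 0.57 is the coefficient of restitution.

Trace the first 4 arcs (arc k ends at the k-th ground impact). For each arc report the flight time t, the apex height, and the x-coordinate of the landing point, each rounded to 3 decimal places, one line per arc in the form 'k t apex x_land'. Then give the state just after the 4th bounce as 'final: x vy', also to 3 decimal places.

Arc 1: start y=19.430, vy=18.280 → t=4.590, apex=36.462, x_land=48.148, impact vy=-26.746
  bounce: vy ← 0.57·26.746 = 15.246
Arc 2: start y=0.000, vy=15.246 → t=3.108, apex=11.846, x_land=80.752, impact vy=-15.246
  bounce: vy ← 0.57·15.246 = 8.690
Arc 3: start y=0.000, vy=8.690 → t=1.772, apex=3.849, x_land=99.337, impact vy=-8.690
  bounce: vy ← 0.57·8.690 = 4.953
Arc 4: start y=0.000, vy=4.953 → t=1.010, apex=1.251, x_land=109.930, impact vy=-4.953
  bounce: vy ← 0.57·4.953 = 2.823

1 4.590 36.462 48.148
2 3.108 11.846 80.752
3 1.772 3.849 99.337
4 1.010 1.251 109.930
final: 109.930 2.823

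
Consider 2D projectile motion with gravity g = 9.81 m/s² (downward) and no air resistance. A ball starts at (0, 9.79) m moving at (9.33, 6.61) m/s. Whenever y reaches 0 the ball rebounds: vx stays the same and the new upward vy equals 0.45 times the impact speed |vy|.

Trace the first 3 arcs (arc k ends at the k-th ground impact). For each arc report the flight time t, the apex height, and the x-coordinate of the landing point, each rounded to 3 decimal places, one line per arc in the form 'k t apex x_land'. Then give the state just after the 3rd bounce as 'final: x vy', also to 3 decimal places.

1 2.239 12.017 20.890
2 1.409 2.433 34.033
3 0.634 0.493 39.948
final: 39.948 1.399

Arc 1: start y=9.790, vy=6.610 → t=2.239, apex=12.017, x_land=20.890, impact vy=-15.355
  bounce: vy ← 0.45·15.355 = 6.910
Arc 2: start y=0.000, vy=6.910 → t=1.409, apex=2.433, x_land=34.033, impact vy=-6.910
  bounce: vy ← 0.45·6.910 = 3.109
Arc 3: start y=0.000, vy=3.109 → t=0.634, apex=0.493, x_land=39.948, impact vy=-3.109
  bounce: vy ← 0.45·3.109 = 1.399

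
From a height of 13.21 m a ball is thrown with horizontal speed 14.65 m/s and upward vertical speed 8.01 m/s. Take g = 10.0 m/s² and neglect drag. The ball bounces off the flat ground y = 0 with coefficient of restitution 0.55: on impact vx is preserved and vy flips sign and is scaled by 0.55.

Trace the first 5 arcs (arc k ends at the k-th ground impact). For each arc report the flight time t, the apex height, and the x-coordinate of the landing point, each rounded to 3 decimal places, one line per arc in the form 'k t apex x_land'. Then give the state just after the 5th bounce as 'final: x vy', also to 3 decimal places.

1 2.613 16.418 38.281
2 1.993 4.966 67.483
3 1.096 1.502 83.544
4 0.603 0.454 92.377
5 0.332 0.137 97.236
final: 97.236 0.912

Arc 1: start y=13.210, vy=8.010 → t=2.613, apex=16.418, x_land=38.281, impact vy=-18.121
  bounce: vy ← 0.55·18.121 = 9.966
Arc 2: start y=0.000, vy=9.966 → t=1.993, apex=4.966, x_land=67.483, impact vy=-9.966
  bounce: vy ← 0.55·9.966 = 5.482
Arc 3: start y=0.000, vy=5.482 → t=1.096, apex=1.502, x_land=83.544, impact vy=-5.482
  bounce: vy ← 0.55·5.482 = 3.015
Arc 4: start y=0.000, vy=3.015 → t=0.603, apex=0.454, x_land=92.377, impact vy=-3.015
  bounce: vy ← 0.55·3.015 = 1.658
Arc 5: start y=0.000, vy=1.658 → t=0.332, apex=0.137, x_land=97.236, impact vy=-1.658
  bounce: vy ← 0.55·1.658 = 0.912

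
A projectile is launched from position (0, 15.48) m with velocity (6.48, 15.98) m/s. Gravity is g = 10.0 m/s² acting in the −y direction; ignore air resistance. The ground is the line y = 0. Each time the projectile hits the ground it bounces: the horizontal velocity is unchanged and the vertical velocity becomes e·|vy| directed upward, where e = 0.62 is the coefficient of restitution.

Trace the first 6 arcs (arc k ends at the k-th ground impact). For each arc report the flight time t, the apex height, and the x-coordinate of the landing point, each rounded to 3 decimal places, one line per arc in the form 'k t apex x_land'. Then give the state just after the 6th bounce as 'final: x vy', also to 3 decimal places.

Arc 1: start y=15.480, vy=15.980 → t=3.975, apex=28.248, x_land=25.757, impact vy=-23.769
  bounce: vy ← 0.62·23.769 = 14.737
Arc 2: start y=0.000, vy=14.737 → t=2.947, apex=10.859, x_land=44.856, impact vy=-14.737
  bounce: vy ← 0.62·14.737 = 9.137
Arc 3: start y=0.000, vy=9.137 → t=1.827, apex=4.174, x_land=56.697, impact vy=-9.137
  bounce: vy ← 0.62·9.137 = 5.665
Arc 4: start y=0.000, vy=5.665 → t=1.133, apex=1.604, x_land=64.039, impact vy=-5.665
  bounce: vy ← 0.62·5.665 = 3.512
Arc 5: start y=0.000, vy=3.512 → t=0.702, apex=0.617, x_land=68.591, impact vy=-3.512
  bounce: vy ← 0.62·3.512 = 2.178
Arc 6: start y=0.000, vy=2.178 → t=0.436, apex=0.237, x_land=71.413, impact vy=-2.178
  bounce: vy ← 0.62·2.178 = 1.350

1 3.975 28.248 25.757
2 2.947 10.859 44.856
3 1.827 4.174 56.697
4 1.133 1.604 64.039
5 0.702 0.617 68.591
6 0.436 0.237 71.413
final: 71.413 1.350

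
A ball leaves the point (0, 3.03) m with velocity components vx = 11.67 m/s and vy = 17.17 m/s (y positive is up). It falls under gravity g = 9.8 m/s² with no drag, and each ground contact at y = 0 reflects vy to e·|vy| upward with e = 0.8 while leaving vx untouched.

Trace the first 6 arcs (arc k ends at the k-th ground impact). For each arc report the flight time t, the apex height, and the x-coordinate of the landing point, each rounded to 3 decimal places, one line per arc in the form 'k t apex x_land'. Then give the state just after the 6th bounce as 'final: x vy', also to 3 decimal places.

1 3.672 18.071 42.858
2 3.073 11.566 78.716
3 2.458 7.402 107.402
4 1.967 4.737 130.351
5 1.573 3.032 148.711
6 1.259 1.940 163.398
final: 163.398 4.934

Arc 1: start y=3.030, vy=17.170 → t=3.672, apex=18.071, x_land=42.858, impact vy=-18.820
  bounce: vy ← 0.8·18.820 = 15.056
Arc 2: start y=0.000, vy=15.056 → t=3.073, apex=11.566, x_land=78.716, impact vy=-15.056
  bounce: vy ← 0.8·15.056 = 12.045
Arc 3: start y=0.000, vy=12.045 → t=2.458, apex=7.402, x_land=107.402, impact vy=-12.045
  bounce: vy ← 0.8·12.045 = 9.636
Arc 4: start y=0.000, vy=9.636 → t=1.967, apex=4.737, x_land=130.351, impact vy=-9.636
  bounce: vy ← 0.8·9.636 = 7.709
Arc 5: start y=0.000, vy=7.709 → t=1.573, apex=3.032, x_land=148.711, impact vy=-7.709
  bounce: vy ← 0.8·7.709 = 6.167
Arc 6: start y=0.000, vy=6.167 → t=1.259, apex=1.940, x_land=163.398, impact vy=-6.167
  bounce: vy ← 0.8·6.167 = 4.934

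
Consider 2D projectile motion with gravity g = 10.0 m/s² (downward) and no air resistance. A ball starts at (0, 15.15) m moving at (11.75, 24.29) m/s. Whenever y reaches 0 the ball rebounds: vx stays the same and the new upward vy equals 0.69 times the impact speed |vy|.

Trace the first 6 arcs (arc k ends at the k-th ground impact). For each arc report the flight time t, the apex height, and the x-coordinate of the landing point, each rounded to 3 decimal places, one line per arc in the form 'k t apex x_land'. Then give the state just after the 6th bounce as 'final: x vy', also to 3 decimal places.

Arc 1: start y=15.150, vy=24.290 → t=5.417, apex=44.650, x_land=63.653, impact vy=-29.883
  bounce: vy ← 0.69·29.883 = 20.619
Arc 2: start y=0.000, vy=20.619 → t=4.124, apex=21.258, x_land=112.109, impact vy=-20.619
  bounce: vy ← 0.69·20.619 = 14.227
Arc 3: start y=0.000, vy=14.227 → t=2.845, apex=10.121, x_land=145.543, impact vy=-14.227
  bounce: vy ← 0.69·14.227 = 9.817
Arc 4: start y=0.000, vy=9.817 → t=1.963, apex=4.819, x_land=168.613, impact vy=-9.817
  bounce: vy ← 0.69·9.817 = 6.774
Arc 5: start y=0.000, vy=6.774 → t=1.355, apex=2.294, x_land=184.531, impact vy=-6.774
  bounce: vy ← 0.69·6.774 = 4.674
Arc 6: start y=0.000, vy=4.674 → t=0.935, apex=1.092, x_land=195.515, impact vy=-4.674
  bounce: vy ← 0.69·4.674 = 3.225

1 5.417 44.650 63.653
2 4.124 21.258 112.109
3 2.845 10.121 145.543
4 1.963 4.819 168.613
5 1.355 2.294 184.531
6 0.935 1.092 195.515
final: 195.515 3.225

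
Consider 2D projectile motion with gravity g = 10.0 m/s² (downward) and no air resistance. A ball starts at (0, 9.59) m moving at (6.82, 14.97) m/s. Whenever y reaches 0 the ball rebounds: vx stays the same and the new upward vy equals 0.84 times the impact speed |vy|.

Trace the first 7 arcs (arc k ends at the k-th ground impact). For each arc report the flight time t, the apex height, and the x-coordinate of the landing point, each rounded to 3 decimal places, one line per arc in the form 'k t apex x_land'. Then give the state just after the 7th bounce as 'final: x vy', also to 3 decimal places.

1 3.536 20.795 24.118
2 3.426 14.673 47.484
3 2.878 10.353 67.112
4 2.417 7.305 83.599
5 2.031 5.155 97.448
6 1.706 3.637 109.082
7 1.433 2.566 118.854
final: 118.854 6.018

Arc 1: start y=9.590, vy=14.970 → t=3.536, apex=20.795, x_land=24.118, impact vy=-20.394
  bounce: vy ← 0.84·20.394 = 17.131
Arc 2: start y=0.000, vy=17.131 → t=3.426, apex=14.673, x_land=47.484, impact vy=-17.131
  bounce: vy ← 0.84·17.131 = 14.390
Arc 3: start y=0.000, vy=14.390 → t=2.878, apex=10.353, x_land=67.112, impact vy=-14.390
  bounce: vy ← 0.84·14.390 = 12.087
Arc 4: start y=0.000, vy=12.087 → t=2.417, apex=7.305, x_land=83.599, impact vy=-12.087
  bounce: vy ← 0.84·12.087 = 10.153
Arc 5: start y=0.000, vy=10.153 → t=2.031, apex=5.155, x_land=97.448, impact vy=-10.153
  bounce: vy ← 0.84·10.153 = 8.529
Arc 6: start y=0.000, vy=8.529 → t=1.706, apex=3.637, x_land=109.082, impact vy=-8.529
  bounce: vy ← 0.84·8.529 = 7.164
Arc 7: start y=0.000, vy=7.164 → t=1.433, apex=2.566, x_land=118.854, impact vy=-7.164
  bounce: vy ← 0.84·7.164 = 6.018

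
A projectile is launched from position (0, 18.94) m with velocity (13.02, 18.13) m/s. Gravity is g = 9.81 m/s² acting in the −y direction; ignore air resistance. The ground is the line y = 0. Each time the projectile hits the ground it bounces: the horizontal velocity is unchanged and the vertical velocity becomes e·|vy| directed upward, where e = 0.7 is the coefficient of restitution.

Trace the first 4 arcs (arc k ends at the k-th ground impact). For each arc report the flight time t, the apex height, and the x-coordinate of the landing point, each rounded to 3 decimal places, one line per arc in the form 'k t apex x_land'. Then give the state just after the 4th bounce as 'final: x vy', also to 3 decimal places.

Arc 1: start y=18.940, vy=18.130 → t=4.546, apex=35.693, x_land=59.185, impact vy=-26.463
  bounce: vy ← 0.7·26.463 = 18.524
Arc 2: start y=0.000, vy=18.524 → t=3.777, apex=17.490, x_land=108.356, impact vy=-18.524
  bounce: vy ← 0.7·18.524 = 12.967
Arc 3: start y=0.000, vy=12.967 → t=2.644, apex=8.570, x_land=142.776, impact vy=-12.967
  bounce: vy ← 0.7·12.967 = 9.077
Arc 4: start y=0.000, vy=9.077 → t=1.851, apex=4.199, x_land=166.870, impact vy=-9.077
  bounce: vy ← 0.7·9.077 = 6.354

1 4.546 35.693 59.185
2 3.777 17.490 108.356
3 2.644 8.570 142.776
4 1.851 4.199 166.870
final: 166.870 6.354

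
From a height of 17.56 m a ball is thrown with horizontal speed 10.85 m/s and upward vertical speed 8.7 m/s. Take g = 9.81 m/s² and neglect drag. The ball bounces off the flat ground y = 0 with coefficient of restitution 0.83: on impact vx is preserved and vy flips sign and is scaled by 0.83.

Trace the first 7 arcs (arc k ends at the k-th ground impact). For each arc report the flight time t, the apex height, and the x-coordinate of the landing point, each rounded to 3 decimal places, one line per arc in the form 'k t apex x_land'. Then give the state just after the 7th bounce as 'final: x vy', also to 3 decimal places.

1 2.976 21.418 32.295
2 3.469 14.755 69.931
3 2.879 10.165 101.169
4 2.390 7.002 127.097
5 1.983 4.824 148.616
6 1.646 3.323 166.478
7 1.366 2.289 181.303
final: 181.303 5.563

Arc 1: start y=17.560, vy=8.700 → t=2.976, apex=21.418, x_land=32.295, impact vy=-20.499
  bounce: vy ← 0.83·20.499 = 17.014
Arc 2: start y=0.000, vy=17.014 → t=3.469, apex=14.755, x_land=69.931, impact vy=-17.014
  bounce: vy ← 0.83·17.014 = 14.122
Arc 3: start y=0.000, vy=14.122 → t=2.879, apex=10.165, x_land=101.169, impact vy=-14.122
  bounce: vy ← 0.83·14.122 = 11.721
Arc 4: start y=0.000, vy=11.721 → t=2.390, apex=7.002, x_land=127.097, impact vy=-11.721
  bounce: vy ← 0.83·11.721 = 9.729
Arc 5: start y=0.000, vy=9.729 → t=1.983, apex=4.824, x_land=148.616, impact vy=-9.729
  bounce: vy ← 0.83·9.729 = 8.075
Arc 6: start y=0.000, vy=8.075 → t=1.646, apex=3.323, x_land=166.478, impact vy=-8.075
  bounce: vy ← 0.83·8.075 = 6.702
Arc 7: start y=0.000, vy=6.702 → t=1.366, apex=2.289, x_land=181.303, impact vy=-6.702
  bounce: vy ← 0.83·6.702 = 5.563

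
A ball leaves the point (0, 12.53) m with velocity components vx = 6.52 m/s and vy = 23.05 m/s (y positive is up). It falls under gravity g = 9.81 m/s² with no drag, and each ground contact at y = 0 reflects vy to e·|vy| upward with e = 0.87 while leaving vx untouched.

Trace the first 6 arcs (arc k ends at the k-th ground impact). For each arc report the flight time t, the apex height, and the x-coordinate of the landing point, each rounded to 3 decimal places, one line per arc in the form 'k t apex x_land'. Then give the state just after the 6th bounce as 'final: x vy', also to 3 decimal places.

Arc 1: start y=12.530, vy=23.050 → t=5.191, apex=39.610, x_land=33.848, impact vy=-27.877
  bounce: vy ← 0.87·27.877 = 24.253
Arc 2: start y=0.000, vy=24.253 → t=4.945, apex=29.981, x_land=66.086, impact vy=-24.253
  bounce: vy ← 0.87·24.253 = 21.100
Arc 3: start y=0.000, vy=21.100 → t=4.302, apex=22.692, x_land=94.134, impact vy=-21.100
  bounce: vy ← 0.87·21.100 = 18.357
Arc 4: start y=0.000, vy=18.357 → t=3.743, apex=17.176, x_land=118.536, impact vy=-18.357
  bounce: vy ← 0.87·18.357 = 15.971
Arc 5: start y=0.000, vy=15.971 → t=3.256, apex=13.000, x_land=139.765, impact vy=-15.971
  bounce: vy ← 0.87·15.971 = 13.895
Arc 6: start y=0.000, vy=13.895 → t=2.833, apex=9.840, x_land=158.234, impact vy=-13.895
  bounce: vy ← 0.87·13.895 = 12.088

1 5.191 39.610 33.848
2 4.945 29.981 66.086
3 4.302 22.692 94.134
4 3.743 17.176 118.536
5 3.256 13.000 139.765
6 2.833 9.840 158.234
final: 158.234 12.088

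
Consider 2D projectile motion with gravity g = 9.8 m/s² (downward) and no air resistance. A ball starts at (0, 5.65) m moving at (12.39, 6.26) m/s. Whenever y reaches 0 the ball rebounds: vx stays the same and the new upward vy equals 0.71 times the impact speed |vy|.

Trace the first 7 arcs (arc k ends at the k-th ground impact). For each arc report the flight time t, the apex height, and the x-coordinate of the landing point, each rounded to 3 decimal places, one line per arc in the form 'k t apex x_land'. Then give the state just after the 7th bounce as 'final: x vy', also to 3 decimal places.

Arc 1: start y=5.650, vy=6.260 → t=1.888, apex=7.649, x_land=23.395, impact vy=-12.244
  bounce: vy ← 0.71·12.244 = 8.694
Arc 2: start y=0.000, vy=8.694 → t=1.774, apex=3.856, x_land=45.377, impact vy=-8.694
  bounce: vy ← 0.71·8.694 = 6.172
Arc 3: start y=0.000, vy=6.172 → t=1.260, apex=1.944, x_land=60.985, impact vy=-6.172
  bounce: vy ← 0.71·6.172 = 4.382
Arc 4: start y=0.000, vy=4.382 → t=0.894, apex=0.980, x_land=72.066, impact vy=-4.382
  bounce: vy ← 0.71·4.382 = 3.112
Arc 5: start y=0.000, vy=3.112 → t=0.635, apex=0.494, x_land=79.934, impact vy=-3.112
  bounce: vy ← 0.71·3.112 = 2.209
Arc 6: start y=0.000, vy=2.209 → t=0.451, apex=0.249, x_land=85.520, impact vy=-2.209
  bounce: vy ← 0.71·2.209 = 1.569
Arc 7: start y=0.000, vy=1.569 → t=0.320, apex=0.126, x_land=89.486, impact vy=-1.569
  bounce: vy ← 0.71·1.569 = 1.114

1 1.888 7.649 23.395
2 1.774 3.856 45.377
3 1.260 1.944 60.985
4 0.894 0.980 72.066
5 0.635 0.494 79.934
6 0.451 0.249 85.520
7 0.320 0.126 89.486
final: 89.486 1.114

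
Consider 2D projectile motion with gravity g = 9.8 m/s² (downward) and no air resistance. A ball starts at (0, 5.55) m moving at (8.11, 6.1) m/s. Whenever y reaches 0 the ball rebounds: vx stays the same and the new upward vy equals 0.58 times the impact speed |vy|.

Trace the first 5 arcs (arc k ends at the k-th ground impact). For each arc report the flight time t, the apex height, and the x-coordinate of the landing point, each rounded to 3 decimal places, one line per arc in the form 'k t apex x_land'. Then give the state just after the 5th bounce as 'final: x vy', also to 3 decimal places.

Arc 1: start y=5.550, vy=6.100 → t=1.855, apex=7.448, x_land=15.047, impact vy=-12.083
  bounce: vy ← 0.58·12.083 = 7.008
Arc 2: start y=0.000, vy=7.008 → t=1.430, apex=2.506, x_land=26.646, impact vy=-7.008
  bounce: vy ← 0.58·7.008 = 4.065
Arc 3: start y=0.000, vy=4.065 → t=0.830, apex=0.843, x_land=33.373, impact vy=-4.065
  bounce: vy ← 0.58·4.065 = 2.357
Arc 4: start y=0.000, vy=2.357 → t=0.481, apex=0.284, x_land=37.275, impact vy=-2.357
  bounce: vy ← 0.58·2.357 = 1.367
Arc 5: start y=0.000, vy=1.367 → t=0.279, apex=0.095, x_land=39.538, impact vy=-1.367
  bounce: vy ← 0.58·1.367 = 0.793

1 1.855 7.448 15.047
2 1.430 2.506 26.646
3 0.830 0.843 33.373
4 0.481 0.284 37.275
5 0.279 0.095 39.538
final: 39.538 0.793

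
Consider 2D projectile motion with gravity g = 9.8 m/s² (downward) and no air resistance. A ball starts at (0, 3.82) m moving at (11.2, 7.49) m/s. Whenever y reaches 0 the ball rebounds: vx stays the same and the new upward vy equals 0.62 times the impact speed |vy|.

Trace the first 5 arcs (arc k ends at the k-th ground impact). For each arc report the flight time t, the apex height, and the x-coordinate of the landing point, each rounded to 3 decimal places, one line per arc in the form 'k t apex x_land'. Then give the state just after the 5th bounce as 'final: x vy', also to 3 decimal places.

Arc 1: start y=3.820, vy=7.490 → t=1.932, apex=6.682, x_land=21.639, impact vy=-11.444
  bounce: vy ← 0.62·11.444 = 7.095
Arc 2: start y=0.000, vy=7.095 → t=1.448, apex=2.569, x_land=37.857, impact vy=-7.095
  bounce: vy ← 0.62·7.095 = 4.399
Arc 3: start y=0.000, vy=4.399 → t=0.898, apex=0.987, x_land=47.913, impact vy=-4.399
  bounce: vy ← 0.62·4.399 = 2.727
Arc 4: start y=0.000, vy=2.727 → t=0.557, apex=0.380, x_land=54.147, impact vy=-2.727
  bounce: vy ← 0.62·2.727 = 1.691
Arc 5: start y=0.000, vy=1.691 → t=0.345, apex=0.146, x_land=58.012, impact vy=-1.691
  bounce: vy ← 0.62·1.691 = 1.048

1 1.932 6.682 21.639
2 1.448 2.569 37.857
3 0.898 0.987 47.913
4 0.557 0.380 54.147
5 0.345 0.146 58.012
final: 58.012 1.048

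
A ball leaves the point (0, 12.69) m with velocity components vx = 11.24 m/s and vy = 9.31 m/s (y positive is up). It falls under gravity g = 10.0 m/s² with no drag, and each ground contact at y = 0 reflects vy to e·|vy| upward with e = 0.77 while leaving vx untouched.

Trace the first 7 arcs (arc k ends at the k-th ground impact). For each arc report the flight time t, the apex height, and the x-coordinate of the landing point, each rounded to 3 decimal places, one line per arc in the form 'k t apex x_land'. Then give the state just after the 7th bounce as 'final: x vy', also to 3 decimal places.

Arc 1: start y=12.690, vy=9.310 → t=2.776, apex=17.024, x_land=31.204, impact vy=-18.452
  bounce: vy ← 0.77·18.452 = 14.208
Arc 2: start y=0.000, vy=14.208 → t=2.842, apex=10.093, x_land=63.144, impact vy=-14.208
  bounce: vy ← 0.77·14.208 = 10.940
Arc 3: start y=0.000, vy=10.940 → t=2.188, apex=5.984, x_land=87.738, impact vy=-10.940
  bounce: vy ← 0.77·10.940 = 8.424
Arc 4: start y=0.000, vy=8.424 → t=1.685, apex=3.548, x_land=106.675, impact vy=-8.424
  bounce: vy ← 0.77·8.424 = 6.486
Arc 5: start y=0.000, vy=6.486 → t=1.297, apex=2.104, x_land=121.256, impact vy=-6.486
  bounce: vy ← 0.77·6.486 = 4.995
Arc 6: start y=0.000, vy=4.995 → t=0.999, apex=1.247, x_land=132.484, impact vy=-4.995
  bounce: vy ← 0.77·4.995 = 3.846
Arc 7: start y=0.000, vy=3.846 → t=0.769, apex=0.740, x_land=141.129, impact vy=-3.846
  bounce: vy ← 0.77·3.846 = 2.961

1 2.776 17.024 31.204
2 2.842 10.093 63.144
3 2.188 5.984 87.738
4 1.685 3.548 106.675
5 1.297 2.104 121.256
6 0.999 1.247 132.484
7 0.769 0.740 141.129
final: 141.129 2.961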